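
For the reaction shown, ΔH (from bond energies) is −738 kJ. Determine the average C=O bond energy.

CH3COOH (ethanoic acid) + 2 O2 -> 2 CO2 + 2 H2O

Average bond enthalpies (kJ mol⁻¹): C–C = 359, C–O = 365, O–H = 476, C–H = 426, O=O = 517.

D(C=O) ≈ 782 kJ/mol

Let D be the C=O bond energy.
Σ(broken) = 1×359 + 3×426 + 1×365 + 1×D + 1×476 + 2×517 = 3512 + D
Σ(formed) = 4×D + 4×476 = 1904 + 4D
ΔH = Σ(broken) − Σ(formed) = (3512 + D) − (1904 + 4D) = +1608 − 3D
Setting this equal to −738 kJ gives 3D = 2346, so D = 782 kJ/mol.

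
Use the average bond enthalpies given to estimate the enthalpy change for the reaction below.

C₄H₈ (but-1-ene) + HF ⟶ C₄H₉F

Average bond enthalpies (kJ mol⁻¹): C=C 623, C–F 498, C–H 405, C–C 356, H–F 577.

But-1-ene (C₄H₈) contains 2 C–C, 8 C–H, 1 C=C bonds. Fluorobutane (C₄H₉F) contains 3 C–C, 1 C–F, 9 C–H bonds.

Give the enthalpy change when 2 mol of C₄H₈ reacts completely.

ΔH = −118 kJ

Bonds broken (reactants):
  C–C: 2 × 356 = 712
  C–H: 8 × 405 = 3240
  C=C: 1 × 623 = 623
  H–F: 1 × 577 = 577
  Σ(broken) = 5152 kJ
Bonds formed (products):
  C–C: 3 × 356 = 1068
  C–F: 1 × 498 = 498
  C–H: 9 × 405 = 3645
  Σ(formed) = 5211 kJ
ΔH = Σ(broken) − Σ(formed) = 5152 − 5211 = −59 kJ
For 2× the reaction as written: 2 × (−59) = −118 kJ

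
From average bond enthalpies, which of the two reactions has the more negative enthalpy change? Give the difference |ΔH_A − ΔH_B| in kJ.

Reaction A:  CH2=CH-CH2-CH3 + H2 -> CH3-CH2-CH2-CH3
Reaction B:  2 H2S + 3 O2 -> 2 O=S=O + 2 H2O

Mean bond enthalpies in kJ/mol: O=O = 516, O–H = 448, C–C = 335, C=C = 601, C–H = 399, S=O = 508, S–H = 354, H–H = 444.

Reaction A:
  Bonds broken (reactants):
    C–C: 2 × 335 = 670
    C–H: 8 × 399 = 3192
    C=C: 1 × 601 = 601
    H–H: 1 × 444 = 444
    Σ(broken) = 4907 kJ
  Bonds formed (products):
    C–C: 3 × 335 = 1005
    C–H: 10 × 399 = 3990
    Σ(formed) = 4995 kJ
  ΔH_A = 4907 − 4995 = −88 kJ
Reaction B:
  Bonds broken (reactants):
    O=O: 3 × 516 = 1548
    S–H: 4 × 354 = 1416
    Σ(broken) = 2964 kJ
  Bonds formed (products):
    O–H: 4 × 448 = 1792
    S=O: 4 × 508 = 2032
    Σ(formed) = 3824 kJ
  ΔH_B = 2964 − 3824 = −860 kJ
ΔH_A − ΔH_B = +772 kJ, so reaction B has the more negative ΔH; |ΔH_A − ΔH_B| = 772 kJ.

Reaction B, by 772 kJ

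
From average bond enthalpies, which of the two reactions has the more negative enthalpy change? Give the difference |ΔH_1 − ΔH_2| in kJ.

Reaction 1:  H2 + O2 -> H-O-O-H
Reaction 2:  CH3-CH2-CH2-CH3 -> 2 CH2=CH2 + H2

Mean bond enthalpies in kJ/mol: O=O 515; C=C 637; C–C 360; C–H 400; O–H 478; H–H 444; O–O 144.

Reaction 1, by 303 kJ

Reaction 1:
  Bonds broken (reactants):
    H–H: 1 × 444 = 444
    O=O: 1 × 515 = 515
    Σ(broken) = 959 kJ
  Bonds formed (products):
    O–H: 2 × 478 = 956
    O–O: 1 × 144 = 144
    Σ(formed) = 1100 kJ
  ΔH_1 = 959 − 1100 = −141 kJ
Reaction 2:
  Bonds broken (reactants):
    C–C: 3 × 360 = 1080
    C–H: 10 × 400 = 4000
    Σ(broken) = 5080 kJ
  Bonds formed (products):
    C–H: 8 × 400 = 3200
    C=C: 2 × 637 = 1274
    H–H: 1 × 444 = 444
    Σ(formed) = 4918 kJ
  ΔH_2 = 5080 − 4918 = +162 kJ
ΔH_1 − ΔH_2 = −303 kJ, so reaction 1 has the more negative ΔH; |ΔH_1 − ΔH_2| = 303 kJ.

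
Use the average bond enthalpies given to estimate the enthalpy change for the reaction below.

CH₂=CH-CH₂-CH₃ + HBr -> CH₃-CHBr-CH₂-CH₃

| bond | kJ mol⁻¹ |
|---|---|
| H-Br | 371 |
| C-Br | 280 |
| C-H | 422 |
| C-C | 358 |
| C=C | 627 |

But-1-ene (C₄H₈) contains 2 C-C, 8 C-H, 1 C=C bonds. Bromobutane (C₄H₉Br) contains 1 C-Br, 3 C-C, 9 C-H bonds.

Bonds broken (reactants):
  C-C: 2 × 358 = 716
  C-H: 8 × 422 = 3376
  C=C: 1 × 627 = 627
  H-Br: 1 × 371 = 371
  Σ(broken) = 5090 kJ
Bonds formed (products):
  C-Br: 1 × 280 = 280
  C-C: 3 × 358 = 1074
  C-H: 9 × 422 = 3798
  Σ(formed) = 5152 kJ
ΔH = Σ(broken) − Σ(formed) = 5090 − 5152 = −62 kJ

ΔH ≈ −62 kJ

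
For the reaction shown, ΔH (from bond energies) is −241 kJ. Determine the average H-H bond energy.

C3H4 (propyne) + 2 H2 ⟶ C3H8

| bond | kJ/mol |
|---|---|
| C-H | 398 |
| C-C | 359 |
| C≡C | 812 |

Let D be the H-H bond energy.
Σ(broken) = 1×812 + 1×359 + 4×398 + 2×D = 2763 + 2D
Σ(formed) = 2×359 + 8×398 = 3902
ΔH = Σ(broken) − Σ(formed) = (2763 + 2D) − (3902) = −1139 + 2D
Setting this equal to −241 kJ gives 2D = 898, so D = 449 kJ/mol.

D(H-H) ≈ 449 kJ/mol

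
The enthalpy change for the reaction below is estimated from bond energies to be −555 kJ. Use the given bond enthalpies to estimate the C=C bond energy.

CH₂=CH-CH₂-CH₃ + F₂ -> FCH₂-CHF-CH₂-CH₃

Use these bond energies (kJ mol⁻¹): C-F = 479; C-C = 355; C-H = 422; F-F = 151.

D(C=C) ≈ 607 kJ/mol

Let D be the C=C bond energy.
Σ(broken) = 2×355 + 8×422 + 1×D + 1×151 = 4237 + D
Σ(formed) = 3×355 + 2×479 + 8×422 = 5399
ΔH = Σ(broken) − Σ(formed) = (4237 + D) − (5399) = −1162 + D
Setting this equal to −555 kJ gives D = 607 kJ/mol.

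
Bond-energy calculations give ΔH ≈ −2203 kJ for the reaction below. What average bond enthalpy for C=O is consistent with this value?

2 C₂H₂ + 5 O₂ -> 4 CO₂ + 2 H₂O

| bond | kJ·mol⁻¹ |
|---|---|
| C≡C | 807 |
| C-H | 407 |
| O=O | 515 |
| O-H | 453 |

D(C=O) ≈ 776 kJ/mol

Let D be the C=O bond energy.
Σ(broken) = 2×807 + 4×407 + 5×515 = 5817
Σ(formed) = 8×D + 4×453 = 1812 + 8D
ΔH = Σ(broken) − Σ(formed) = (5817) − (1812 + 8D) = +4005 − 8D
Setting this equal to −2203 kJ gives 8D = 6208, so D = 776 kJ/mol.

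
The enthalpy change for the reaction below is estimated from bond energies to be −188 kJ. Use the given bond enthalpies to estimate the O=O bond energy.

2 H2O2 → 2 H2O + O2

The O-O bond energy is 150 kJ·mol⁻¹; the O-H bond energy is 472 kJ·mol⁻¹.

Let D be the O=O bond energy.
Σ(broken) = 4×472 + 2×150 = 2188
Σ(formed) = 4×472 + 1×D = 1888 + D
ΔH = Σ(broken) − Σ(formed) = (2188) − (1888 + D) = +300 − D
Setting this equal to −188 kJ gives D = 488 kJ/mol.

D(O=O) ≈ 488 kJ/mol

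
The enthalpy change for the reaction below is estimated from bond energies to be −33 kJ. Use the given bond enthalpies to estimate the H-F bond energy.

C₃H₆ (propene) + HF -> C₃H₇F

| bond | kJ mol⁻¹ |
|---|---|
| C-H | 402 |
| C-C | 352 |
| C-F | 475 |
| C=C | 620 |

D(H-F) ≈ 576 kJ/mol

Let D be the H-F bond energy.
Σ(broken) = 1×352 + 6×402 + 1×620 + 1×D = 3384 + D
Σ(formed) = 2×352 + 1×475 + 7×402 = 3993
ΔH = Σ(broken) − Σ(formed) = (3384 + D) − (3993) = −609 + D
Setting this equal to −33 kJ gives D = 576 kJ/mol.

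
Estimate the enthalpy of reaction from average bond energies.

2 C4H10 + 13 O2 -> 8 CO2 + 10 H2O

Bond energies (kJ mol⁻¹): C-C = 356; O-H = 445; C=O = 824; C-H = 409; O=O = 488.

Bonds broken (reactants):
  C-C: 6 × 356 = 2136
  C-H: 20 × 409 = 8180
  O=O: 13 × 488 = 6344
  Σ(broken) = 16660 kJ
Bonds formed (products):
  C=O: 16 × 824 = 13184
  O-H: 20 × 445 = 8900
  Σ(formed) = 22084 kJ
ΔH = Σ(broken) − Σ(formed) = 16660 − 22084 = −5424 kJ

ΔH ≈ −5424 kJ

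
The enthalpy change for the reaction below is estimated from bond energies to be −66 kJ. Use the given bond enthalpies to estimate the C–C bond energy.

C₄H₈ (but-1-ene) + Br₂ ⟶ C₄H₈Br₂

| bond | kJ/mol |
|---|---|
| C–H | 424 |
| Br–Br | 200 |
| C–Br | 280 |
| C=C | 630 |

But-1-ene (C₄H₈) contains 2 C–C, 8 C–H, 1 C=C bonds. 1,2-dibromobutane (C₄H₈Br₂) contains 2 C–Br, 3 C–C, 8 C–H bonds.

Let D be the C–C bond energy.
Σ(broken) = 1×200 + 2×D + 8×424 + 1×630 = 4222 + 2D
Σ(formed) = 2×280 + 3×D + 8×424 = 3952 + 3D
ΔH = Σ(broken) − Σ(formed) = (4222 + 2D) − (3952 + 3D) = +270 − D
Setting this equal to −66 kJ gives D = 336 kJ/mol.

D(C–C) ≈ 336 kJ/mol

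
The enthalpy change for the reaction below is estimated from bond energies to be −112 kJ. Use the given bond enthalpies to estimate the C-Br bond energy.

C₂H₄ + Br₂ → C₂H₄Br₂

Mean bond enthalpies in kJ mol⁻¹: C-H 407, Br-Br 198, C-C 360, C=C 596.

D(C-Br) ≈ 273 kJ/mol

Let D be the C-Br bond energy.
Σ(broken) = 1×198 + 4×407 + 1×596 = 2422
Σ(formed) = 2×D + 1×360 + 4×407 = 1988 + 2D
ΔH = Σ(broken) − Σ(formed) = (2422) − (1988 + 2D) = +434 − 2D
Setting this equal to −112 kJ gives 2D = 546, so D = 273 kJ/mol.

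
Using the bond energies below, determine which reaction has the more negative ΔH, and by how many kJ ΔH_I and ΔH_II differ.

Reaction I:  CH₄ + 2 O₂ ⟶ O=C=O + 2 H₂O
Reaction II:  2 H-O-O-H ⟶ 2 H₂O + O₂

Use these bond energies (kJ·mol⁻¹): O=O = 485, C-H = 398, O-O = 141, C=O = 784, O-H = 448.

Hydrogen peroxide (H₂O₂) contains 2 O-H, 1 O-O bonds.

Reaction I, by 595 kJ

Reaction I:
  Bonds broken (reactants):
    C-H: 4 × 398 = 1592
    O=O: 2 × 485 = 970
    Σ(broken) = 2562 kJ
  Bonds formed (products):
    C=O: 2 × 784 = 1568
    O-H: 4 × 448 = 1792
    Σ(formed) = 3360 kJ
  ΔH_I = 2562 − 3360 = −798 kJ
Reaction II:
  Bonds broken (reactants):
    O-H: 4 × 448 = 1792
    O-O: 2 × 141 = 282
    Σ(broken) = 2074 kJ
  Bonds formed (products):
    O-H: 4 × 448 = 1792
    O=O: 1 × 485 = 485
    Σ(formed) = 2277 kJ
  ΔH_II = 2074 − 2277 = −203 kJ
ΔH_I − ΔH_II = −595 kJ, so reaction I has the more negative ΔH; |ΔH_I − ΔH_II| = 595 kJ.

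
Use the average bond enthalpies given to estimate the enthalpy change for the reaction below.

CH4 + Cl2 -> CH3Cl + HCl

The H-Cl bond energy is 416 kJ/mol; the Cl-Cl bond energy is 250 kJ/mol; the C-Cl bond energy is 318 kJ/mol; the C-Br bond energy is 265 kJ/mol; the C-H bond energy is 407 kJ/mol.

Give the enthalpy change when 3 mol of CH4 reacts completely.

ΔH = −231 kJ

Bonds broken (reactants):
  C-H: 4 × 407 = 1628
  Cl-Cl: 1 × 250 = 250
  Σ(broken) = 1878 kJ
Bonds formed (products):
  C-Cl: 1 × 318 = 318
  C-H: 3 × 407 = 1221
  H-Cl: 1 × 416 = 416
  Σ(formed) = 1955 kJ
ΔH = Σ(broken) − Σ(formed) = 1878 − 1955 = −77 kJ
For 3× the reaction as written: 3 × (−77) = −231 kJ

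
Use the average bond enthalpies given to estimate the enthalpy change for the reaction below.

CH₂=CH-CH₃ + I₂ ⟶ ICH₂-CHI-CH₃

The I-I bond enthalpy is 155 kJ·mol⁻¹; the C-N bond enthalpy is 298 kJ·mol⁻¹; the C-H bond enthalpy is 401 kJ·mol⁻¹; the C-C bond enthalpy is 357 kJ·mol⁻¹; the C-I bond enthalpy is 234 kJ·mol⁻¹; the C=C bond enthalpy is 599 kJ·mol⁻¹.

Bonds broken (reactants):
  C-C: 1 × 357 = 357
  C-H: 6 × 401 = 2406
  C=C: 1 × 599 = 599
  I-I: 1 × 155 = 155
  Σ(broken) = 3517 kJ
Bonds formed (products):
  C-C: 2 × 357 = 714
  C-H: 6 × 401 = 2406
  C-I: 2 × 234 = 468
  Σ(formed) = 3588 kJ
ΔH = Σ(broken) − Σ(formed) = 3517 − 3588 = −71 kJ

ΔH ≈ −71 kJ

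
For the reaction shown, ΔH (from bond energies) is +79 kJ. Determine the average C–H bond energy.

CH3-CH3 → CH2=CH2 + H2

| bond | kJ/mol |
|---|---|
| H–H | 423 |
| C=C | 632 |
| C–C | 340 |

Let D be the C–H bond energy.
Σ(broken) = 1×340 + 6×D = 340 + 6D
Σ(formed) = 4×D + 1×632 + 1×423 = 1055 + 4D
ΔH = Σ(broken) − Σ(formed) = (340 + 6D) − (1055 + 4D) = −715 + 2D
Setting this equal to +79 kJ gives 2D = 794, so D = 397 kJ/mol.

D(C–H) ≈ 397 kJ/mol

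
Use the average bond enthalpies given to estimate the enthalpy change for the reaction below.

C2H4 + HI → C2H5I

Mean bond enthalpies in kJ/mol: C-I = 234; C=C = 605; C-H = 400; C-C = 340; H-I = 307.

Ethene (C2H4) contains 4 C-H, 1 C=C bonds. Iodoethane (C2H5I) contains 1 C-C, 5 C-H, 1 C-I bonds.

ΔH ≈ −62 kJ

Bonds broken (reactants):
  C-H: 4 × 400 = 1600
  C=C: 1 × 605 = 605
  H-I: 1 × 307 = 307
  Σ(broken) = 2512 kJ
Bonds formed (products):
  C-C: 1 × 340 = 340
  C-H: 5 × 400 = 2000
  C-I: 1 × 234 = 234
  Σ(formed) = 2574 kJ
ΔH = Σ(broken) − Σ(formed) = 2512 − 2574 = −62 kJ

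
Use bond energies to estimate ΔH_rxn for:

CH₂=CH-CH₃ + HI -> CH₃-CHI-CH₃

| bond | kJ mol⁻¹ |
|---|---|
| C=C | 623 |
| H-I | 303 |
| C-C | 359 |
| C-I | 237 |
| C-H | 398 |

Bonds broken (reactants):
  C-C: 1 × 359 = 359
  C-H: 6 × 398 = 2388
  C=C: 1 × 623 = 623
  H-I: 1 × 303 = 303
  Σ(broken) = 3673 kJ
Bonds formed (products):
  C-C: 2 × 359 = 718
  C-H: 7 × 398 = 2786
  C-I: 1 × 237 = 237
  Σ(formed) = 3741 kJ
ΔH = Σ(broken) − Σ(formed) = 3673 − 3741 = −68 kJ

ΔH ≈ −68 kJ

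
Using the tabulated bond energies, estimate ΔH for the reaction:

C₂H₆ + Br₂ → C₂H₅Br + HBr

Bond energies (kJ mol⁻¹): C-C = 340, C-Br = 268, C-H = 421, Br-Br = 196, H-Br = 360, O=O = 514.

ΔH ≈ −11 kJ

Bonds broken (reactants):
  Br-Br: 1 × 196 = 196
  C-C: 1 × 340 = 340
  C-H: 6 × 421 = 2526
  Σ(broken) = 3062 kJ
Bonds formed (products):
  C-Br: 1 × 268 = 268
  C-C: 1 × 340 = 340
  C-H: 5 × 421 = 2105
  H-Br: 1 × 360 = 360
  Σ(formed) = 3073 kJ
ΔH = Σ(broken) − Σ(formed) = 3062 − 3073 = −11 kJ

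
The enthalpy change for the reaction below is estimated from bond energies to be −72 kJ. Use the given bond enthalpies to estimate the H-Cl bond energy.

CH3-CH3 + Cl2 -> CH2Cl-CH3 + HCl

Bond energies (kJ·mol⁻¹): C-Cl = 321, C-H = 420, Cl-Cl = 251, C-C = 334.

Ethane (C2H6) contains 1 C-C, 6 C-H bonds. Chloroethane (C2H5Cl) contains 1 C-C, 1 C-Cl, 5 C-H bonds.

Let D be the H-Cl bond energy.
Σ(broken) = 1×334 + 6×420 + 1×251 = 3105
Σ(formed) = 1×334 + 1×321 + 5×420 + 1×D = 2755 + D
ΔH = Σ(broken) − Σ(formed) = (3105) − (2755 + D) = +350 − D
Setting this equal to −72 kJ gives D = 422 kJ/mol.

D(H-Cl) ≈ 422 kJ/mol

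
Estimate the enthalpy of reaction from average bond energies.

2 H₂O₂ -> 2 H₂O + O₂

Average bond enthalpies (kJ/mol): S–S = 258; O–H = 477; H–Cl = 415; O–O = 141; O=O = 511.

ΔH ≈ −229 kJ

Bonds broken (reactants):
  O–H: 4 × 477 = 1908
  O–O: 2 × 141 = 282
  Σ(broken) = 2190 kJ
Bonds formed (products):
  O–H: 4 × 477 = 1908
  O=O: 1 × 511 = 511
  Σ(formed) = 2419 kJ
ΔH = Σ(broken) − Σ(formed) = 2190 − 2419 = −229 kJ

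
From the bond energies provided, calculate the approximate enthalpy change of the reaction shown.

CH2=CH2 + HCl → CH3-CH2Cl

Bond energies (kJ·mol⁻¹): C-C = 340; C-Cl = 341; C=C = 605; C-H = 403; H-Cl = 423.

Bonds broken (reactants):
  C-H: 4 × 403 = 1612
  C=C: 1 × 605 = 605
  H-Cl: 1 × 423 = 423
  Σ(broken) = 2640 kJ
Bonds formed (products):
  C-C: 1 × 340 = 340
  C-Cl: 1 × 341 = 341
  C-H: 5 × 403 = 2015
  Σ(formed) = 2696 kJ
ΔH = Σ(broken) − Σ(formed) = 2640 − 2696 = −56 kJ

ΔH ≈ −56 kJ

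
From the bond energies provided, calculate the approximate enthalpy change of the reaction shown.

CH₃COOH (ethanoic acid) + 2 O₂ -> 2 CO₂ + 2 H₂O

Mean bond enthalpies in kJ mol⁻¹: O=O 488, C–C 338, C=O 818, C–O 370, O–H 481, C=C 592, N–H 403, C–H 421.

Bonds broken (reactants):
  C–C: 1 × 338 = 338
  C–H: 3 × 421 = 1263
  C–O: 1 × 370 = 370
  C=O: 1 × 818 = 818
  O–H: 1 × 481 = 481
  O=O: 2 × 488 = 976
  Σ(broken) = 4246 kJ
Bonds formed (products):
  C=O: 4 × 818 = 3272
  O–H: 4 × 481 = 1924
  Σ(formed) = 5196 kJ
ΔH = Σ(broken) − Σ(formed) = 4246 − 5196 = −950 kJ

ΔH ≈ −950 kJ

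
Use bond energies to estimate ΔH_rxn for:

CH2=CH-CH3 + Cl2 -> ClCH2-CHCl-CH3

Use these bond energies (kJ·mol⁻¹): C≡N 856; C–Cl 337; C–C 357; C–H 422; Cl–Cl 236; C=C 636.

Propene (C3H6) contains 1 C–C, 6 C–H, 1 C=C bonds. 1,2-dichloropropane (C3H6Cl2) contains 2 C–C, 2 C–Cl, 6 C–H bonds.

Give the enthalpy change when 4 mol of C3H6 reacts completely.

ΔH = −636 kJ

Bonds broken (reactants):
  C–C: 1 × 357 = 357
  C–H: 6 × 422 = 2532
  C=C: 1 × 636 = 636
  Cl–Cl: 1 × 236 = 236
  Σ(broken) = 3761 kJ
Bonds formed (products):
  C–C: 2 × 357 = 714
  C–Cl: 2 × 337 = 674
  C–H: 6 × 422 = 2532
  Σ(formed) = 3920 kJ
ΔH = Σ(broken) − Σ(formed) = 3761 − 3920 = −159 kJ
For 4× the reaction as written: 4 × (−159) = −636 kJ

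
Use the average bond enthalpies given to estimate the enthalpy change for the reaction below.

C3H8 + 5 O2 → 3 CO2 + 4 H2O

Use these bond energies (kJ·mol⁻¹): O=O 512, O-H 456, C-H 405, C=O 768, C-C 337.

ΔH ≈ −1782 kJ

Bonds broken (reactants):
  C-C: 2 × 337 = 674
  C-H: 8 × 405 = 3240
  O=O: 5 × 512 = 2560
  Σ(broken) = 6474 kJ
Bonds formed (products):
  C=O: 6 × 768 = 4608
  O-H: 8 × 456 = 3648
  Σ(formed) = 8256 kJ
ΔH = Σ(broken) − Σ(formed) = 6474 − 8256 = −1782 kJ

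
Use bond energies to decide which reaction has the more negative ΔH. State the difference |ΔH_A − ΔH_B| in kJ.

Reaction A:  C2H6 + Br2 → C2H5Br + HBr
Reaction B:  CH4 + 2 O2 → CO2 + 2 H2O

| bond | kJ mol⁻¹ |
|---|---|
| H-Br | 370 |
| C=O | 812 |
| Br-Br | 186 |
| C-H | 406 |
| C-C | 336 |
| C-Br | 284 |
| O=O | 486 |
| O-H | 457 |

Reaction B, by 794 kJ

Reaction A:
  Bonds broken (reactants):
    Br-Br: 1 × 186 = 186
    C-C: 1 × 336 = 336
    C-H: 6 × 406 = 2436
    Σ(broken) = 2958 kJ
  Bonds formed (products):
    C-Br: 1 × 284 = 284
    C-C: 1 × 336 = 336
    C-H: 5 × 406 = 2030
    H-Br: 1 × 370 = 370
    Σ(formed) = 3020 kJ
  ΔH_A = 2958 − 3020 = −62 kJ
Reaction B:
  Bonds broken (reactants):
    C-H: 4 × 406 = 1624
    O=O: 2 × 486 = 972
    Σ(broken) = 2596 kJ
  Bonds formed (products):
    C=O: 2 × 812 = 1624
    O-H: 4 × 457 = 1828
    Σ(formed) = 3452 kJ
  ΔH_B = 2596 − 3452 = −856 kJ
ΔH_A − ΔH_B = +794 kJ, so reaction B has the more negative ΔH; |ΔH_A − ΔH_B| = 794 kJ.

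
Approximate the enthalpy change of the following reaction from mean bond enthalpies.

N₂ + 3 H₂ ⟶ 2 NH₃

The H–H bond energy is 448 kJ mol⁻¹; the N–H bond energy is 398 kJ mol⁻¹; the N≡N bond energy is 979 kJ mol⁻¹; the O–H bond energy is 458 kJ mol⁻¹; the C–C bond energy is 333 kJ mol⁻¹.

ΔH ≈ −65 kJ

Bonds broken (reactants):
  H–H: 3 × 448 = 1344
  N≡N: 1 × 979 = 979
  Σ(broken) = 2323 kJ
Bonds formed (products):
  N–H: 6 × 398 = 2388
  Σ(formed) = 2388 kJ
ΔH = Σ(broken) − Σ(formed) = 2323 − 2388 = −65 kJ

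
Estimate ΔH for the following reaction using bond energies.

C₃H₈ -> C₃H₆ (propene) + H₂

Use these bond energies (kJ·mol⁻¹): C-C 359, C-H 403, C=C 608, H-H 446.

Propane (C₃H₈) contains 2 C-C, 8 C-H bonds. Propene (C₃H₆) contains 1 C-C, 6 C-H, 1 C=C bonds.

ΔH ≈ +111 kJ

Bonds broken (reactants):
  C-C: 2 × 359 = 718
  C-H: 8 × 403 = 3224
  Σ(broken) = 3942 kJ
Bonds formed (products):
  C-C: 1 × 359 = 359
  C-H: 6 × 403 = 2418
  C=C: 1 × 608 = 608
  H-H: 1 × 446 = 446
  Σ(formed) = 3831 kJ
ΔH = Σ(broken) − Σ(formed) = 3942 − 3831 = +111 kJ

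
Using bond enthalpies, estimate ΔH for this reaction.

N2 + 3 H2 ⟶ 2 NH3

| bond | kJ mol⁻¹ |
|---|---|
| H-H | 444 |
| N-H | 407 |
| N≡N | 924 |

Bonds broken (reactants):
  H-H: 3 × 444 = 1332
  N≡N: 1 × 924 = 924
  Σ(broken) = 2256 kJ
Bonds formed (products):
  N-H: 6 × 407 = 2442
  Σ(formed) = 2442 kJ
ΔH = Σ(broken) − Σ(formed) = 2256 − 2442 = −186 kJ

ΔH ≈ −186 kJ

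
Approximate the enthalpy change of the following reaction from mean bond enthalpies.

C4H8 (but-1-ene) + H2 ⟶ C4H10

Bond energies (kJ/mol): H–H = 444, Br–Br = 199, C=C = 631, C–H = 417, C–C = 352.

ΔH ≈ −111 kJ

Bonds broken (reactants):
  C–C: 2 × 352 = 704
  C–H: 8 × 417 = 3336
  C=C: 1 × 631 = 631
  H–H: 1 × 444 = 444
  Σ(broken) = 5115 kJ
Bonds formed (products):
  C–C: 3 × 352 = 1056
  C–H: 10 × 417 = 4170
  Σ(formed) = 5226 kJ
ΔH = Σ(broken) − Σ(formed) = 5115 − 5226 = −111 kJ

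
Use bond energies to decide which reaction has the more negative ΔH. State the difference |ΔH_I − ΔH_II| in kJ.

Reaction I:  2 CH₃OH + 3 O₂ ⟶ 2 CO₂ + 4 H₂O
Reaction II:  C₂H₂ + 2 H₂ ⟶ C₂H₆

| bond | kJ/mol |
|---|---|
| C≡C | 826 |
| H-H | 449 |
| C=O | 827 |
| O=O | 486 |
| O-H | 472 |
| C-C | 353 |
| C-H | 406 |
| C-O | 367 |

Reaction I:
  Bonds broken (reactants):
    C-H: 6 × 406 = 2436
    C-O: 2 × 367 = 734
    O-H: 2 × 472 = 944
    O=O: 3 × 486 = 1458
    Σ(broken) = 5572 kJ
  Bonds formed (products):
    C=O: 4 × 827 = 3308
    O-H: 8 × 472 = 3776
    Σ(formed) = 7084 kJ
  ΔH_I = 5572 − 7084 = −1512 kJ
Reaction II:
  Bonds broken (reactants):
    C≡C: 1 × 826 = 826
    C-H: 2 × 406 = 812
    H-H: 2 × 449 = 898
    Σ(broken) = 2536 kJ
  Bonds formed (products):
    C-C: 1 × 353 = 353
    C-H: 6 × 406 = 2436
    Σ(formed) = 2789 kJ
  ΔH_II = 2536 − 2789 = −253 kJ
ΔH_I − ΔH_II = −1259 kJ, so reaction I has the more negative ΔH; |ΔH_I − ΔH_II| = 1259 kJ.

Reaction I, by 1259 kJ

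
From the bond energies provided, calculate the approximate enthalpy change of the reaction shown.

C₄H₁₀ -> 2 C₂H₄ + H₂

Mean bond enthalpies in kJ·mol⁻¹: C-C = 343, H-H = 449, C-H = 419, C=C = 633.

ΔH ≈ +152 kJ

Bonds broken (reactants):
  C-C: 3 × 343 = 1029
  C-H: 10 × 419 = 4190
  Σ(broken) = 5219 kJ
Bonds formed (products):
  C-H: 8 × 419 = 3352
  C=C: 2 × 633 = 1266
  H-H: 1 × 449 = 449
  Σ(formed) = 5067 kJ
ΔH = Σ(broken) − Σ(formed) = 5219 − 5067 = +152 kJ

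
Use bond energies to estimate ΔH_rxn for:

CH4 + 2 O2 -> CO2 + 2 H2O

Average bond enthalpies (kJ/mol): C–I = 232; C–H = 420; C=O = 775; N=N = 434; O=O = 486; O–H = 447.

Bonds broken (reactants):
  C–H: 4 × 420 = 1680
  O=O: 2 × 486 = 972
  Σ(broken) = 2652 kJ
Bonds formed (products):
  C=O: 2 × 775 = 1550
  O–H: 4 × 447 = 1788
  Σ(formed) = 3338 kJ
ΔH = Σ(broken) − Σ(formed) = 2652 − 3338 = −686 kJ

ΔH ≈ −686 kJ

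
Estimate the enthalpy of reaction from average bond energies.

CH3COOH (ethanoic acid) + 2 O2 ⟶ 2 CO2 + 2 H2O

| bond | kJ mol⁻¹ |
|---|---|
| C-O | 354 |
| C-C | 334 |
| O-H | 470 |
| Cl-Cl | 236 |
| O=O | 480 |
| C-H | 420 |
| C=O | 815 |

Bonds broken (reactants):
  C-C: 1 × 334 = 334
  C-H: 3 × 420 = 1260
  C-O: 1 × 354 = 354
  C=O: 1 × 815 = 815
  O-H: 1 × 470 = 470
  O=O: 2 × 480 = 960
  Σ(broken) = 4193 kJ
Bonds formed (products):
  C=O: 4 × 815 = 3260
  O-H: 4 × 470 = 1880
  Σ(formed) = 5140 kJ
ΔH = Σ(broken) − Σ(formed) = 4193 − 5140 = −947 kJ

ΔH ≈ −947 kJ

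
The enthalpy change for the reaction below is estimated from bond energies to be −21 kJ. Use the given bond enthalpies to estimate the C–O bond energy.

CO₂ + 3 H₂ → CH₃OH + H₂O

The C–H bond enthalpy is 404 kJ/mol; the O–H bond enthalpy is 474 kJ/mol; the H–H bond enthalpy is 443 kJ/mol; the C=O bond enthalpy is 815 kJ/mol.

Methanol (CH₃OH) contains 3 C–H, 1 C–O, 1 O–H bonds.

Let D be the C–O bond energy.
Σ(broken) = 2×815 + 3×443 = 2959
Σ(formed) = 3×404 + 1×D + 3×474 = 2634 + D
ΔH = Σ(broken) − Σ(formed) = (2959) − (2634 + D) = +325 − D
Setting this equal to −21 kJ gives D = 346 kJ/mol.

D(C–O) ≈ 346 kJ/mol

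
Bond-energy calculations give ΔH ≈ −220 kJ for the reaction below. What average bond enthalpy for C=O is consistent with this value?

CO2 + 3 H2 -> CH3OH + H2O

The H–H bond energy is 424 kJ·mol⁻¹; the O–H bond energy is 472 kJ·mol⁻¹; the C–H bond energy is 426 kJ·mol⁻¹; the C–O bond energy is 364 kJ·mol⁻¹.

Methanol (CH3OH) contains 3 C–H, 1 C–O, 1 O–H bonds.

D(C=O) ≈ 783 kJ/mol

Let D be the C=O bond energy.
Σ(broken) = 2×D + 3×424 = 1272 + 2D
Σ(formed) = 3×426 + 1×364 + 3×472 = 3058
ΔH = Σ(broken) − Σ(formed) = (1272 + 2D) − (3058) = −1786 + 2D
Setting this equal to −220 kJ gives 2D = 1566, so D = 783 kJ/mol.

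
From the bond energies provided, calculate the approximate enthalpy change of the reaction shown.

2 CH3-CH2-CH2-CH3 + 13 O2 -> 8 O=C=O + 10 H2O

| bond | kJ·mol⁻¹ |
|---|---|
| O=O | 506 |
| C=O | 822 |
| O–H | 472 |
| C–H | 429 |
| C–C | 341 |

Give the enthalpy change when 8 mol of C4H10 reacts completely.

ΔH = −21552 kJ

Bonds broken (reactants):
  C–C: 6 × 341 = 2046
  C–H: 20 × 429 = 8580
  O=O: 13 × 506 = 6578
  Σ(broken) = 17204 kJ
Bonds formed (products):
  C=O: 16 × 822 = 13152
  O–H: 20 × 472 = 9440
  Σ(formed) = 22592 kJ
ΔH = Σ(broken) − Σ(formed) = 17204 − 22592 = −5388 kJ
For 4× the reaction as written: 4 × (−5388) = −21552 kJ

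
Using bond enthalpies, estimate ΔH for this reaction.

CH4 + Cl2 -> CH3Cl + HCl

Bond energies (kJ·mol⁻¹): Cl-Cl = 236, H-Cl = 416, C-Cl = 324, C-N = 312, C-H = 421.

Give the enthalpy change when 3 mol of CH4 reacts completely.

Bonds broken (reactants):
  C-H: 4 × 421 = 1684
  Cl-Cl: 1 × 236 = 236
  Σ(broken) = 1920 kJ
Bonds formed (products):
  C-Cl: 1 × 324 = 324
  C-H: 3 × 421 = 1263
  H-Cl: 1 × 416 = 416
  Σ(formed) = 2003 kJ
ΔH = Σ(broken) − Σ(formed) = 1920 − 2003 = −83 kJ
For 3× the reaction as written: 3 × (−83) = −249 kJ

ΔH = −249 kJ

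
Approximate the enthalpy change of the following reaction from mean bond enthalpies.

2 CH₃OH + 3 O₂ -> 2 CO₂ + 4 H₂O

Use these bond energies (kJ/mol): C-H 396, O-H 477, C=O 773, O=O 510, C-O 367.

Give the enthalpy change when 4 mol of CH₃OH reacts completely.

Bonds broken (reactants):
  C-H: 6 × 396 = 2376
  C-O: 2 × 367 = 734
  O-H: 2 × 477 = 954
  O=O: 3 × 510 = 1530
  Σ(broken) = 5594 kJ
Bonds formed (products):
  C=O: 4 × 773 = 3092
  O-H: 8 × 477 = 3816
  Σ(formed) = 6908 kJ
ΔH = Σ(broken) − Σ(formed) = 5594 − 6908 = −1314 kJ
For 2× the reaction as written: 2 × (−1314) = −2628 kJ

ΔH = −2628 kJ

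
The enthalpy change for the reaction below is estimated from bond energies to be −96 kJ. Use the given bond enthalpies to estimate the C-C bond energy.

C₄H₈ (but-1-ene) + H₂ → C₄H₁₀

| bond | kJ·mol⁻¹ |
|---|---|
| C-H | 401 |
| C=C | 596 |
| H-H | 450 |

Let D be the C-C bond energy.
Σ(broken) = 2×D + 8×401 + 1×596 + 1×450 = 4254 + 2D
Σ(formed) = 3×D + 10×401 = 4010 + 3D
ΔH = Σ(broken) − Σ(formed) = (4254 + 2D) − (4010 + 3D) = +244 − D
Setting this equal to −96 kJ gives D = 340 kJ/mol.

D(C-C) ≈ 340 kJ/mol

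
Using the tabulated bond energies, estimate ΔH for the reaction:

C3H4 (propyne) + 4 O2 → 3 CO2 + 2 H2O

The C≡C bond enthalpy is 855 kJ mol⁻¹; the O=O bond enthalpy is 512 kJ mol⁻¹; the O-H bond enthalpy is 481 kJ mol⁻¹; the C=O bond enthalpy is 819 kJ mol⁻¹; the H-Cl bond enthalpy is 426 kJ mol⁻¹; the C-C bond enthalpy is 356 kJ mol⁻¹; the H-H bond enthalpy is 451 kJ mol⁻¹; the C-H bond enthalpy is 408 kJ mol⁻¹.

ΔH ≈ −1947 kJ

Bonds broken (reactants):
  C≡C: 1 × 855 = 855
  C-C: 1 × 356 = 356
  C-H: 4 × 408 = 1632
  O=O: 4 × 512 = 2048
  Σ(broken) = 4891 kJ
Bonds formed (products):
  C=O: 6 × 819 = 4914
  O-H: 4 × 481 = 1924
  Σ(formed) = 6838 kJ
ΔH = Σ(broken) − Σ(formed) = 4891 − 6838 = −1947 kJ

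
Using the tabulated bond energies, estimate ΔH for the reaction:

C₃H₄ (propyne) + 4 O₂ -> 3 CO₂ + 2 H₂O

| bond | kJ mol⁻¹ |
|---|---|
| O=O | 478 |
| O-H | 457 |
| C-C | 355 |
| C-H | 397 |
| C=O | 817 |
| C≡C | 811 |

ΔH ≈ −2064 kJ

Bonds broken (reactants):
  C≡C: 1 × 811 = 811
  C-C: 1 × 355 = 355
  C-H: 4 × 397 = 1588
  O=O: 4 × 478 = 1912
  Σ(broken) = 4666 kJ
Bonds formed (products):
  C=O: 6 × 817 = 4902
  O-H: 4 × 457 = 1828
  Σ(formed) = 6730 kJ
ΔH = Σ(broken) − Σ(formed) = 4666 − 6730 = −2064 kJ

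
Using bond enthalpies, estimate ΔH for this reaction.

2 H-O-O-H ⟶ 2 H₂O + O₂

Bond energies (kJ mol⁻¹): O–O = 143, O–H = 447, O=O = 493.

ΔH ≈ −207 kJ

Bonds broken (reactants):
  O–H: 4 × 447 = 1788
  O–O: 2 × 143 = 286
  Σ(broken) = 2074 kJ
Bonds formed (products):
  O–H: 4 × 447 = 1788
  O=O: 1 × 493 = 493
  Σ(formed) = 2281 kJ
ΔH = Σ(broken) − Σ(formed) = 2074 − 2281 = −207 kJ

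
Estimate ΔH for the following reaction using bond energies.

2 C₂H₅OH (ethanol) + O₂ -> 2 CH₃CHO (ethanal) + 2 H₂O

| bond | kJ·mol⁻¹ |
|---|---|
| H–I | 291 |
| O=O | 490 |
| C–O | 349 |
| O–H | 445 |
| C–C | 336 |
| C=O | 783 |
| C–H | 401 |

Bonds broken (reactants):
  C–C: 2 × 336 = 672
  C–H: 10 × 401 = 4010
  C–O: 2 × 349 = 698
  O–H: 2 × 445 = 890
  O=O: 1 × 490 = 490
  Σ(broken) = 6760 kJ
Bonds formed (products):
  C–C: 2 × 336 = 672
  C–H: 8 × 401 = 3208
  C=O: 2 × 783 = 1566
  O–H: 4 × 445 = 1780
  Σ(formed) = 7226 kJ
ΔH = Σ(broken) − Σ(formed) = 6760 − 7226 = −466 kJ

ΔH ≈ −466 kJ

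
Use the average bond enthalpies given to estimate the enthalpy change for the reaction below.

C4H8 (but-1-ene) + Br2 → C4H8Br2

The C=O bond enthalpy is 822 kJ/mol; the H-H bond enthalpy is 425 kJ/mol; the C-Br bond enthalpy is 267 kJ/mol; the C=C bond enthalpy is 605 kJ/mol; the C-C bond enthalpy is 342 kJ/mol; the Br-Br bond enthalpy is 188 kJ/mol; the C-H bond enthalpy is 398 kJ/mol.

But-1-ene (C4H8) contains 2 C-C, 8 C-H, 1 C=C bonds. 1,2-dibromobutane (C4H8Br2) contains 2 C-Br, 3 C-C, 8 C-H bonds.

ΔH ≈ −83 kJ

Bonds broken (reactants):
  Br-Br: 1 × 188 = 188
  C-C: 2 × 342 = 684
  C-H: 8 × 398 = 3184
  C=C: 1 × 605 = 605
  Σ(broken) = 4661 kJ
Bonds formed (products):
  C-Br: 2 × 267 = 534
  C-C: 3 × 342 = 1026
  C-H: 8 × 398 = 3184
  Σ(formed) = 4744 kJ
ΔH = Σ(broken) − Σ(formed) = 4661 − 4744 = −83 kJ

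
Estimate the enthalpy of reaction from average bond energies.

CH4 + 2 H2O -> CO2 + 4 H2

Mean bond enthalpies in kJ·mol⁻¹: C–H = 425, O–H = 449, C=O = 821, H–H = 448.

Bonds broken (reactants):
  C–H: 4 × 425 = 1700
  O–H: 4 × 449 = 1796
  Σ(broken) = 3496 kJ
Bonds formed (products):
  C=O: 2 × 821 = 1642
  H–H: 4 × 448 = 1792
  Σ(formed) = 3434 kJ
ΔH = Σ(broken) − Σ(formed) = 3496 − 3434 = +62 kJ

ΔH ≈ +62 kJ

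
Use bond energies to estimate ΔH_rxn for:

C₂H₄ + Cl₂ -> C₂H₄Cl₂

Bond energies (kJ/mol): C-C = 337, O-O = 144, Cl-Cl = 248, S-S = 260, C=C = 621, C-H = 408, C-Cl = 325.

Bonds broken (reactants):
  C-H: 4 × 408 = 1632
  C=C: 1 × 621 = 621
  Cl-Cl: 1 × 248 = 248
  Σ(broken) = 2501 kJ
Bonds formed (products):
  C-C: 1 × 337 = 337
  C-Cl: 2 × 325 = 650
  C-H: 4 × 408 = 1632
  Σ(formed) = 2619 kJ
ΔH = Σ(broken) − Σ(formed) = 2501 − 2619 = −118 kJ

ΔH ≈ −118 kJ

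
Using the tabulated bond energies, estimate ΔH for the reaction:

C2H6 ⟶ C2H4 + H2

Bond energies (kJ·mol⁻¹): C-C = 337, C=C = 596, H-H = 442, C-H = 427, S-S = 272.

Bonds broken (reactants):
  C-C: 1 × 337 = 337
  C-H: 6 × 427 = 2562
  Σ(broken) = 2899 kJ
Bonds formed (products):
  C-H: 4 × 427 = 1708
  C=C: 1 × 596 = 596
  H-H: 1 × 442 = 442
  Σ(formed) = 2746 kJ
ΔH = Σ(broken) − Σ(formed) = 2899 − 2746 = +153 kJ

ΔH ≈ +153 kJ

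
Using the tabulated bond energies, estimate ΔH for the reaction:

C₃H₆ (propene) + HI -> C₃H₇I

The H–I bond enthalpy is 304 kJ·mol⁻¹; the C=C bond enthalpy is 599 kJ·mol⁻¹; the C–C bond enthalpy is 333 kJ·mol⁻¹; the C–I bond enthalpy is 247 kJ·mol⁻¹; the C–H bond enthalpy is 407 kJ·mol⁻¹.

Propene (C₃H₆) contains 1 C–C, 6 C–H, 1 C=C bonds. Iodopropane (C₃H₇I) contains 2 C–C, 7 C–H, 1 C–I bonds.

Bonds broken (reactants):
  C–C: 1 × 333 = 333
  C–H: 6 × 407 = 2442
  C=C: 1 × 599 = 599
  H–I: 1 × 304 = 304
  Σ(broken) = 3678 kJ
Bonds formed (products):
  C–C: 2 × 333 = 666
  C–H: 7 × 407 = 2849
  C–I: 1 × 247 = 247
  Σ(formed) = 3762 kJ
ΔH = Σ(broken) − Σ(formed) = 3678 − 3762 = −84 kJ

ΔH ≈ −84 kJ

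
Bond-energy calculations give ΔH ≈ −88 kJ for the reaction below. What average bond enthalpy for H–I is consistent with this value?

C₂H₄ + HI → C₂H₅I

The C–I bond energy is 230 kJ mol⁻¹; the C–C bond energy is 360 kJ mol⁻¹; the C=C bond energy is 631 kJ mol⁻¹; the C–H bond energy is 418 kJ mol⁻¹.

Let D be the H–I bond energy.
Σ(broken) = 4×418 + 1×631 + 1×D = 2303 + D
Σ(formed) = 1×360 + 5×418 + 1×230 = 2680
ΔH = Σ(broken) − Σ(formed) = (2303 + D) − (2680) = −377 + D
Setting this equal to −88 kJ gives D = 289 kJ/mol.

D(H–I) ≈ 289 kJ/mol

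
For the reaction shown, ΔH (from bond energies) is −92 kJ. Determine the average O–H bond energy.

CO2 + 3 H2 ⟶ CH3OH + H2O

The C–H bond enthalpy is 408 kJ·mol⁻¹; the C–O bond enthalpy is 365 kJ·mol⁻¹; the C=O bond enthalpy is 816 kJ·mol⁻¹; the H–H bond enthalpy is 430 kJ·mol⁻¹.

D(O–H) ≈ 475 kJ/mol

Let D be the O–H bond energy.
Σ(broken) = 2×816 + 3×430 = 2922
Σ(formed) = 3×408 + 1×365 + 3×D = 1589 + 3D
ΔH = Σ(broken) − Σ(formed) = (2922) − (1589 + 3D) = +1333 − 3D
Setting this equal to −92 kJ gives 3D = 1425, so D = 475 kJ/mol.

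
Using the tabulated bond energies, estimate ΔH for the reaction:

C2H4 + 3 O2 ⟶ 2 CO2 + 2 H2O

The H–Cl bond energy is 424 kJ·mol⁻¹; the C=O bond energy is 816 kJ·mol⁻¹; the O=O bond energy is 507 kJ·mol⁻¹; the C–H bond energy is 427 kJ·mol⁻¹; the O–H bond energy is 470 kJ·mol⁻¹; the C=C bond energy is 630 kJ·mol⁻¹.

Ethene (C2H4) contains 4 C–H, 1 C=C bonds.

Bonds broken (reactants):
  C–H: 4 × 427 = 1708
  C=C: 1 × 630 = 630
  O=O: 3 × 507 = 1521
  Σ(broken) = 3859 kJ
Bonds formed (products):
  C=O: 4 × 816 = 3264
  O–H: 4 × 470 = 1880
  Σ(formed) = 5144 kJ
ΔH = Σ(broken) − Σ(formed) = 3859 − 5144 = −1285 kJ

ΔH ≈ −1285 kJ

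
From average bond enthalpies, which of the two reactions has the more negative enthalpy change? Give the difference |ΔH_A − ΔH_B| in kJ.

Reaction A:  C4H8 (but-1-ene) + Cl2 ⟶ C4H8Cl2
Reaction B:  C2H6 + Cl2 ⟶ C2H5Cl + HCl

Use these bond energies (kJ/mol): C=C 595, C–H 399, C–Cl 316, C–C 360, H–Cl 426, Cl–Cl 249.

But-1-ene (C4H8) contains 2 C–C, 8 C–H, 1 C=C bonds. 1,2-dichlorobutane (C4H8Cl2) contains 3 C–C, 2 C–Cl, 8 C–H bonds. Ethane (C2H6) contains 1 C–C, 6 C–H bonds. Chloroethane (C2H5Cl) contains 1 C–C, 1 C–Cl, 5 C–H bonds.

Reaction A, by 54 kJ

Reaction A:
  Bonds broken (reactants):
    C–C: 2 × 360 = 720
    C–H: 8 × 399 = 3192
    C=C: 1 × 595 = 595
    Cl–Cl: 1 × 249 = 249
    Σ(broken) = 4756 kJ
  Bonds formed (products):
    C–C: 3 × 360 = 1080
    C–Cl: 2 × 316 = 632
    C–H: 8 × 399 = 3192
    Σ(formed) = 4904 kJ
  ΔH_A = 4756 − 4904 = −148 kJ
Reaction B:
  Bonds broken (reactants):
    C–C: 1 × 360 = 360
    C–H: 6 × 399 = 2394
    Cl–Cl: 1 × 249 = 249
    Σ(broken) = 3003 kJ
  Bonds formed (products):
    C–C: 1 × 360 = 360
    C–Cl: 1 × 316 = 316
    C–H: 5 × 399 = 1995
    H–Cl: 1 × 426 = 426
    Σ(formed) = 3097 kJ
  ΔH_B = 3003 − 3097 = −94 kJ
ΔH_A − ΔH_B = −54 kJ, so reaction A has the more negative ΔH; |ΔH_A − ΔH_B| = 54 kJ.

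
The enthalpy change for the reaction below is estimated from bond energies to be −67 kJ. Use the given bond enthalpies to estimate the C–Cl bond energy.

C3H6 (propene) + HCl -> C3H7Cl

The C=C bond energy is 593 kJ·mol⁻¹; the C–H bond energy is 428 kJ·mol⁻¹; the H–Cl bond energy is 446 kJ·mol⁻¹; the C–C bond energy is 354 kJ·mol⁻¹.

Let D be the C–Cl bond energy.
Σ(broken) = 1×354 + 6×428 + 1×593 + 1×446 = 3961
Σ(formed) = 2×354 + 1×D + 7×428 = 3704 + D
ΔH = Σ(broken) − Σ(formed) = (3961) − (3704 + D) = +257 − D
Setting this equal to −67 kJ gives D = 324 kJ/mol.

D(C–Cl) ≈ 324 kJ/mol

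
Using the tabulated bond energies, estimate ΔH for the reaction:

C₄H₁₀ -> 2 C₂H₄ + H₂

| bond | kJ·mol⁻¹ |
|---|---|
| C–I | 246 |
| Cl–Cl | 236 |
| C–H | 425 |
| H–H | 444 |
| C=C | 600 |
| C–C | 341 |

ΔH ≈ +229 kJ

Bonds broken (reactants):
  C–C: 3 × 341 = 1023
  C–H: 10 × 425 = 4250
  Σ(broken) = 5273 kJ
Bonds formed (products):
  C–H: 8 × 425 = 3400
  C=C: 2 × 600 = 1200
  H–H: 1 × 444 = 444
  Σ(formed) = 5044 kJ
ΔH = Σ(broken) − Σ(formed) = 5273 − 5044 = +229 kJ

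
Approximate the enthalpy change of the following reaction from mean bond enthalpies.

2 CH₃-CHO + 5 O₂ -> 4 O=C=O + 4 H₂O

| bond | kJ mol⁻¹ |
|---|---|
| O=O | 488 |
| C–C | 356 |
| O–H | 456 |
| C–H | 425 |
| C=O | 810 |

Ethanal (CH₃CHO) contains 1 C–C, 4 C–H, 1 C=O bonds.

ΔH ≈ −1956 kJ

Bonds broken (reactants):
  C–C: 2 × 356 = 712
  C–H: 8 × 425 = 3400
  C=O: 2 × 810 = 1620
  O=O: 5 × 488 = 2440
  Σ(broken) = 8172 kJ
Bonds formed (products):
  C=O: 8 × 810 = 6480
  O–H: 8 × 456 = 3648
  Σ(formed) = 10128 kJ
ΔH = Σ(broken) − Σ(formed) = 8172 − 10128 = −1956 kJ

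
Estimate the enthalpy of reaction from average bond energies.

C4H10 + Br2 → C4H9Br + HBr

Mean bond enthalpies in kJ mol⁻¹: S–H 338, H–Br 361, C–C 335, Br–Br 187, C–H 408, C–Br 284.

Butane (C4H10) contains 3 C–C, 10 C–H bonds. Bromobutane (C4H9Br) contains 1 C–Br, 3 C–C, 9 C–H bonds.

ΔH ≈ −50 kJ

Bonds broken (reactants):
  Br–Br: 1 × 187 = 187
  C–C: 3 × 335 = 1005
  C–H: 10 × 408 = 4080
  Σ(broken) = 5272 kJ
Bonds formed (products):
  C–Br: 1 × 284 = 284
  C–C: 3 × 335 = 1005
  C–H: 9 × 408 = 3672
  H–Br: 1 × 361 = 361
  Σ(formed) = 5322 kJ
ΔH = Σ(broken) − Σ(formed) = 5272 − 5322 = −50 kJ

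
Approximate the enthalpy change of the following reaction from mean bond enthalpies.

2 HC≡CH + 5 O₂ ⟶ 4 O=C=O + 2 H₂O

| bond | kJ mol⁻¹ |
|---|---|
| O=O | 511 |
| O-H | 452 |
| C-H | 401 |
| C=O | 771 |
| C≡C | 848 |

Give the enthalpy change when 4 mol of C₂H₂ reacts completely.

ΔH = −4242 kJ

Bonds broken (reactants):
  C≡C: 2 × 848 = 1696
  C-H: 4 × 401 = 1604
  O=O: 5 × 511 = 2555
  Σ(broken) = 5855 kJ
Bonds formed (products):
  C=O: 8 × 771 = 6168
  O-H: 4 × 452 = 1808
  Σ(formed) = 7976 kJ
ΔH = Σ(broken) − Σ(formed) = 5855 − 7976 = −2121 kJ
For 2× the reaction as written: 2 × (−2121) = −4242 kJ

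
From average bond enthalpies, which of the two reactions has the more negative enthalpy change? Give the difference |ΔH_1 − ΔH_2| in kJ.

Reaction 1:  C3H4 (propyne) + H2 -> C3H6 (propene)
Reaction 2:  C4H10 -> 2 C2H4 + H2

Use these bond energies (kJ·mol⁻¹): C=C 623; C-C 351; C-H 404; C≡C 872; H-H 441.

Reaction 1, by 292 kJ

Reaction 1:
  Bonds broken (reactants):
    C≡C: 1 × 872 = 872
    C-C: 1 × 351 = 351
    C-H: 4 × 404 = 1616
    H-H: 1 × 441 = 441
    Σ(broken) = 3280 kJ
  Bonds formed (products):
    C-C: 1 × 351 = 351
    C-H: 6 × 404 = 2424
    C=C: 1 × 623 = 623
    Σ(formed) = 3398 kJ
  ΔH_1 = 3280 − 3398 = −118 kJ
Reaction 2:
  Bonds broken (reactants):
    C-C: 3 × 351 = 1053
    C-H: 10 × 404 = 4040
    Σ(broken) = 5093 kJ
  Bonds formed (products):
    C-H: 8 × 404 = 3232
    C=C: 2 × 623 = 1246
    H-H: 1 × 441 = 441
    Σ(formed) = 4919 kJ
  ΔH_2 = 5093 − 4919 = +174 kJ
ΔH_1 − ΔH_2 = −292 kJ, so reaction 1 has the more negative ΔH; |ΔH_1 − ΔH_2| = 292 kJ.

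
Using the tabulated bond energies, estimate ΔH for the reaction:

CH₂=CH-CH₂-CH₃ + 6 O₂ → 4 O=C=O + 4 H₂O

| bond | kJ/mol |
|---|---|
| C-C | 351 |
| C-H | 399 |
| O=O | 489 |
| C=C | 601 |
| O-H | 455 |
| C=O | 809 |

Bonds broken (reactants):
  C-C: 2 × 351 = 702
  C-H: 8 × 399 = 3192
  C=C: 1 × 601 = 601
  O=O: 6 × 489 = 2934
  Σ(broken) = 7429 kJ
Bonds formed (products):
  C=O: 8 × 809 = 6472
  O-H: 8 × 455 = 3640
  Σ(formed) = 10112 kJ
ΔH = Σ(broken) − Σ(formed) = 7429 − 10112 = −2683 kJ

ΔH ≈ −2683 kJ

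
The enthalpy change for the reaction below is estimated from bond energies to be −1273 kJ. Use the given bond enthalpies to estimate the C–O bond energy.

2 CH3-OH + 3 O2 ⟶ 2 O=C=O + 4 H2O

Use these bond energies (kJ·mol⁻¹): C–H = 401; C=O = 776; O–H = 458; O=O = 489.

Let D be the C–O bond energy.
Σ(broken) = 6×401 + 2×D + 2×458 + 3×489 = 4789 + 2D
Σ(formed) = 4×776 + 8×458 = 6768
ΔH = Σ(broken) − Σ(formed) = (4789 + 2D) − (6768) = −1979 + 2D
Setting this equal to −1273 kJ gives 2D = 706, so D = 353 kJ/mol.

D(C–O) ≈ 353 kJ/mol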